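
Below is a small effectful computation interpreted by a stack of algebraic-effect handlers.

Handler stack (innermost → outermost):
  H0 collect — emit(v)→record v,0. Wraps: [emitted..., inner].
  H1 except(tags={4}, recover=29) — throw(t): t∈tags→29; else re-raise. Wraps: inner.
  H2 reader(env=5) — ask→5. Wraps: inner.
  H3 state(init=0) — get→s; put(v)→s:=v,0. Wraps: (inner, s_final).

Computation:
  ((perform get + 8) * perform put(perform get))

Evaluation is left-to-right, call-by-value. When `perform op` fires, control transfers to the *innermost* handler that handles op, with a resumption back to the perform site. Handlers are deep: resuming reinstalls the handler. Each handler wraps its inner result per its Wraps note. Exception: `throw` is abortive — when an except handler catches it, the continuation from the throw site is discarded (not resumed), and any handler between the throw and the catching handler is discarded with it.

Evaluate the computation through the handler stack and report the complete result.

Answer: ([0], 0)

Working:
get @ H3 ⇒ 0
get @ H3 ⇒ 0
put(0) @ H3 ⇒ s:=0
H0 returns [0]
H1 returns [0]
H2 returns [0]
H3 returns ([0], 0)
= ([0], 0)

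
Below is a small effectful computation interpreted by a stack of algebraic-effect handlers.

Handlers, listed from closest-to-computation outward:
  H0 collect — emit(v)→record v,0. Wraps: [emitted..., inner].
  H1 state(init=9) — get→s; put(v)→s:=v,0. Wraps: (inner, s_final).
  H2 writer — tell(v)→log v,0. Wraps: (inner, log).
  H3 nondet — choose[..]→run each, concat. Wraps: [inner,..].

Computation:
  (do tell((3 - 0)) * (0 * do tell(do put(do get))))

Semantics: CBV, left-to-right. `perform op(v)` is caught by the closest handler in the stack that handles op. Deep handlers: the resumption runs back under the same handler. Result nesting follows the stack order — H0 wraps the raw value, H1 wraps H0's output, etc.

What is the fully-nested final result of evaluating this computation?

Evaluation trace:
tell(3) @ H2 ⇒ log+=3
get @ H1 ⇒ 9
put(9) @ H1 ⇒ s:=9
tell(0) @ H2 ⇒ log+=0
H0 returns [0]
H1 returns ([0], 9)
H2 returns (([0], 9), (3, 0))
H3 returns [(([0], 9), (3, 0))]
= [(([0], 9), (3, 0))]

Answer: [(([0], 9), (3, 0))]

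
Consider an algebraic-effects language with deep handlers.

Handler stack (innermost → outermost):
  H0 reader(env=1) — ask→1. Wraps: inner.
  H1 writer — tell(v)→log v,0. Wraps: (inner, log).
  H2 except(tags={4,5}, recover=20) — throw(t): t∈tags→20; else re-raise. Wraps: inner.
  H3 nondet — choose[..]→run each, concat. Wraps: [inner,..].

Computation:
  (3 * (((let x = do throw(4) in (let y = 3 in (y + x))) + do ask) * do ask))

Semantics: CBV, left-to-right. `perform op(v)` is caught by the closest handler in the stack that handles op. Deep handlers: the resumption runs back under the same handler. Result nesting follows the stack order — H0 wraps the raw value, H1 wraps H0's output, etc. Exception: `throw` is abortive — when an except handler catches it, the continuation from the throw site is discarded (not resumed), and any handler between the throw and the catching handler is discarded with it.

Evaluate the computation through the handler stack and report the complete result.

Answer: [20]

Evaluation trace:
throw(4) @ H2 caught ⇒ 20
H3 returns [20]
= [20]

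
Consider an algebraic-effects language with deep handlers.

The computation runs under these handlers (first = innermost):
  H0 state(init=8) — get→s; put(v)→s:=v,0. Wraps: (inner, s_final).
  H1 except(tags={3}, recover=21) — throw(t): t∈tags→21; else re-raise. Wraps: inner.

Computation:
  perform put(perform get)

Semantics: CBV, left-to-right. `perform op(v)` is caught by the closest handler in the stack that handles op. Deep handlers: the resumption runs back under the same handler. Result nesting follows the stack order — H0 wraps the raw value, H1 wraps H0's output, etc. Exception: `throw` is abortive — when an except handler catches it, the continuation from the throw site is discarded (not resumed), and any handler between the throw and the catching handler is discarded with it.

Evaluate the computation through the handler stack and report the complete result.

Answer: (0, 8)

Working:
get @ H0 ⇒ 8
put(8) @ H0 ⇒ s:=8
H0 returns (0, 8)
H1 returns (0, 8)
= (0, 8)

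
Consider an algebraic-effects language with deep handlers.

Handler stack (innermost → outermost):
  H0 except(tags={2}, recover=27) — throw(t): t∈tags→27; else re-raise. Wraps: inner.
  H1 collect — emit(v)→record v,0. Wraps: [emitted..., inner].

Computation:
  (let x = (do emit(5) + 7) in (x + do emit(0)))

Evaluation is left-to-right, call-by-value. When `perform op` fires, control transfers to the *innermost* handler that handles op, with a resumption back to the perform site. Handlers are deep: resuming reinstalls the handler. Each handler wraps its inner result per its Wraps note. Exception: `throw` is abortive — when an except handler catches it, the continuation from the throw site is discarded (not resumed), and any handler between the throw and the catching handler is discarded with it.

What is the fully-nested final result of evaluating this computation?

Answer: [5, 0, 7]

Step-by-step:
emit(5) @ H1 ⇒ out+=5
emit(0) @ H1 ⇒ out+=0
H0 returns 7
H1 returns [5, 0, 7]
= [5, 0, 7]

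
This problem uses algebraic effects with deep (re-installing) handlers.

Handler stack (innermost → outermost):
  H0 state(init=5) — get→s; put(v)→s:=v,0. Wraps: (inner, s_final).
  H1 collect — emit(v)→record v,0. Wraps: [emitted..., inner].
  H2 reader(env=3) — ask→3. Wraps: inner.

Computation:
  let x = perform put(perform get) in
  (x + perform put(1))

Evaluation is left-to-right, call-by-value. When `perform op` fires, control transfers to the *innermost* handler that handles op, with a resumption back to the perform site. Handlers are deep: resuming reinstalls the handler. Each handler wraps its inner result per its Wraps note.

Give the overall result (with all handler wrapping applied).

Working:
get @ H0 ⇒ 5
put(5) @ H0 ⇒ s:=5
put(1) @ H0 ⇒ s:=1
H0 returns (0, 1)
H1 returns [(0, 1)]
H2 returns [(0, 1)]
= [(0, 1)]

Answer: [(0, 1)]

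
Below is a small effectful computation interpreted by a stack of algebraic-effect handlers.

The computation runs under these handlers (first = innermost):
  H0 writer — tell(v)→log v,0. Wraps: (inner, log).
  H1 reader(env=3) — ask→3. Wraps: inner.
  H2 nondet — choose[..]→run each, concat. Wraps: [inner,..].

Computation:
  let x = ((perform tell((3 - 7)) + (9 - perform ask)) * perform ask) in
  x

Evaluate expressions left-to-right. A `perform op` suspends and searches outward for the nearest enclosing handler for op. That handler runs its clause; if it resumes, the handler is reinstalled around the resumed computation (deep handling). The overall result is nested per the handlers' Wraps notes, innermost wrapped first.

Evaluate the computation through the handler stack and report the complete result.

Answer: [(18, (-4))]

Evaluation trace:
tell(-4) @ H0 ⇒ log+=-4
ask @ H1 ⇒ 3
ask @ H1 ⇒ 3
H0 returns (18, (-4))
H1 returns (18, (-4))
H2 returns [(18, (-4))]
= [(18, (-4))]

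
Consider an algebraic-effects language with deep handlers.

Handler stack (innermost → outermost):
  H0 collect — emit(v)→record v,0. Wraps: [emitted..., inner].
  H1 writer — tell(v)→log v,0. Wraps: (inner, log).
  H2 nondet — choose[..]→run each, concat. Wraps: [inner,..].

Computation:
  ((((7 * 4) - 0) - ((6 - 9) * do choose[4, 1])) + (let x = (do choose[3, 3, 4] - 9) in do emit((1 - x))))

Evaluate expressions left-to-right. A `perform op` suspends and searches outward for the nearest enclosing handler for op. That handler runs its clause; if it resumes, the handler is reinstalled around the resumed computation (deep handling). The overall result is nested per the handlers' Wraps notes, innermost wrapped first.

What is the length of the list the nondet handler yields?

Answer: 6

Working:
choose[4, 1] @ H2
  branch[0] choose=4:
    choose[3, 3, 4] @ H2
      branch[0] choose=3:
        emit(7) @ H0 ⇒ out+=7
        H0 returns [7, 40]
        H1 returns ([7, 40], ())
        H2 returns [([7, 40], ())]
      branch[1] choose=3:
        emit(7) @ H0 ⇒ out+=7
        H0 returns [7, 40]
        H1 returns ([7, 40], ())
        H2 returns [([7, 40], ())]
      branch[2] choose=4:
        emit(6) @ H0 ⇒ out+=6
        H0 returns [6, 40]
        H1 returns ([6, 40], ())
        H2 returns [([6, 40], ())]
  branch[1] choose=1:
    choose[3, 3, 4] @ H2
      branch[0] choose=3:
        emit(7) @ H0 ⇒ out+=7
        H0 returns [7, 31]
        H1 returns ([7, 31], ())
        H2 returns [([7, 31], ())]
      branch[1] choose=3:
        emit(7) @ H0 ⇒ out+=7
        H0 returns [7, 31]
        H1 returns ([7, 31], ())
        H2 returns [([7, 31], ())]
      branch[2] choose=4:
        emit(6) @ H0 ⇒ out+=6
        H0 returns [6, 31]
        H1 returns ([6, 31], ())
        H2 returns [([6, 31], ())]
= [([7, 40], ()), ([7, 40], ()), ([6, 40], ()), ([7, 31], ()), ([7, 31], ()), ([6, 31], ())]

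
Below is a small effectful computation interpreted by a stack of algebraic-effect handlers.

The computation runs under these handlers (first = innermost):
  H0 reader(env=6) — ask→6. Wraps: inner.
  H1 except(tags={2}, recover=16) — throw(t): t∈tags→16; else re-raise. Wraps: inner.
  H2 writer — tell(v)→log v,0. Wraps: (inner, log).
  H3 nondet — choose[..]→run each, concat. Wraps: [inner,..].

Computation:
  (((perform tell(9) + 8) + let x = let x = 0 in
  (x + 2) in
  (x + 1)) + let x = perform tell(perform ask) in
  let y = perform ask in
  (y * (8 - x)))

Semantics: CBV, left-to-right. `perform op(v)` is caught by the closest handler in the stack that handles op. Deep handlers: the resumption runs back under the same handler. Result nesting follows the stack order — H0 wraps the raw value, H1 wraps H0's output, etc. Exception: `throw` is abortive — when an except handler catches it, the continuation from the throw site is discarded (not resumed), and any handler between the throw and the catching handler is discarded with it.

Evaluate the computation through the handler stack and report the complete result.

Answer: [(59, (9, 6))]

Working:
tell(9) @ H2 ⇒ log+=9
ask @ H0 ⇒ 6
tell(6) @ H2 ⇒ log+=6
ask @ H0 ⇒ 6
H0 returns 59
H1 returns 59
H2 returns (59, (9, 6))
H3 returns [(59, (9, 6))]
= [(59, (9, 6))]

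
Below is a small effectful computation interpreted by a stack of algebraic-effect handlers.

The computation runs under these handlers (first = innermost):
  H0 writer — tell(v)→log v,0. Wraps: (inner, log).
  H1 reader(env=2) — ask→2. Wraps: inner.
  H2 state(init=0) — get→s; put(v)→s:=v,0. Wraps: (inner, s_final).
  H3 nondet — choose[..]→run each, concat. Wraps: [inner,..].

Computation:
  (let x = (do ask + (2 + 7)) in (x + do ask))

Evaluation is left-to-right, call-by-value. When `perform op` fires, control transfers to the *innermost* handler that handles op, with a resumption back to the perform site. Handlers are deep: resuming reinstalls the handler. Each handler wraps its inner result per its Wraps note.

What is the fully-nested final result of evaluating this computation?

Evaluation trace:
ask @ H1 ⇒ 2
ask @ H1 ⇒ 2
H0 returns (13, ())
H1 returns (13, ())
H2 returns ((13, ()), 0)
H3 returns [((13, ()), 0)]
= [((13, ()), 0)]

Answer: [((13, ()), 0)]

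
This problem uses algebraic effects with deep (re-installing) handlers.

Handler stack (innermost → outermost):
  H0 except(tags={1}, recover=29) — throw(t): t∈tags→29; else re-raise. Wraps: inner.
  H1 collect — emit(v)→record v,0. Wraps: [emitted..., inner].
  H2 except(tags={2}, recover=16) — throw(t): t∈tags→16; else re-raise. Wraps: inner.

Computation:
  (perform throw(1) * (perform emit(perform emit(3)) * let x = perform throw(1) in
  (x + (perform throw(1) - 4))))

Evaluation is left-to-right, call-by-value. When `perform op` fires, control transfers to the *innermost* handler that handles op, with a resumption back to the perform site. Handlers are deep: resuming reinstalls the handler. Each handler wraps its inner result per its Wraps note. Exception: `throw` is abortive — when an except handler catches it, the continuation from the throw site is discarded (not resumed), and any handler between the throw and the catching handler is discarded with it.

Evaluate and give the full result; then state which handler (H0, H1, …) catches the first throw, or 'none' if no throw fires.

Working:
throw(1) @ H0 caught ⇒ 29
H1 returns [29]
H2 returns [29]
= [29]

Answer: [29] ; first throw caught by: H0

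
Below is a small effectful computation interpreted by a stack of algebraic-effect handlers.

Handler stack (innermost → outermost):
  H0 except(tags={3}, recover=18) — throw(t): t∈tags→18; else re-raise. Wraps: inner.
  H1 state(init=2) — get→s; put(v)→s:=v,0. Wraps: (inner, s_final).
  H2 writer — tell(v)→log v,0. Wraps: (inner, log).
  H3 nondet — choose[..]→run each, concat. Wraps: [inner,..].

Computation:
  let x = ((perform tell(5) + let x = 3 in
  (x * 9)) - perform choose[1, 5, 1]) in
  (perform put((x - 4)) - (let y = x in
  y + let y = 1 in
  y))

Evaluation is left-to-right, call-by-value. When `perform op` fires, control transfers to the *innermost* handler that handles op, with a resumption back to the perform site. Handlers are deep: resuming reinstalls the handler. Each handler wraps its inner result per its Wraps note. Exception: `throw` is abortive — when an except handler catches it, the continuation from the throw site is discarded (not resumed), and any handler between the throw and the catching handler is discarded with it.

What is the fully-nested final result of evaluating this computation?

Answer: [((-27, 22), (5)), ((-23, 18), (5)), ((-27, 22), (5))]

Step-by-step:
tell(5) @ H2 ⇒ log+=5
choose[1, 5, 1] @ H3
  branch[0] choose=1:
    put(22) @ H1 ⇒ s:=22
    H0 returns -27
    H1 returns (-27, 22)
    H2 returns ((-27, 22), (5))
    H3 returns [((-27, 22), (5))]
  branch[1] choose=5:
    put(18) @ H1 ⇒ s:=18
    H0 returns -23
    H1 returns (-23, 18)
    H2 returns ((-23, 18), (5))
    H3 returns [((-23, 18), (5))]
  branch[2] choose=1:
    put(22) @ H1 ⇒ s:=22
    H0 returns -27
    H1 returns (-27, 22)
    H2 returns ((-27, 22), (5))
    H3 returns [((-27, 22), (5))]
= [((-27, 22), (5)), ((-23, 18), (5)), ((-27, 22), (5))]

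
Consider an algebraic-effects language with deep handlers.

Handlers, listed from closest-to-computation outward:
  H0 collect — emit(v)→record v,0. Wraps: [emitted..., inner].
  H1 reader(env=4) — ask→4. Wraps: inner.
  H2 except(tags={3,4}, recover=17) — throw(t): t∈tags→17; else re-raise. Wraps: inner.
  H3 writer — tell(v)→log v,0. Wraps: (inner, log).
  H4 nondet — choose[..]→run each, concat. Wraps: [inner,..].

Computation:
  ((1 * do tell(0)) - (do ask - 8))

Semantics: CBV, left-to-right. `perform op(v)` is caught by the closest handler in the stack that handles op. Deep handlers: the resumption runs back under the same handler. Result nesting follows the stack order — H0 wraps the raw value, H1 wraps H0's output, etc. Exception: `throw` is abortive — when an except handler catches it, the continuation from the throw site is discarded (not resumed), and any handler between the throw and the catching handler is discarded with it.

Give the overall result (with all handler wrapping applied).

Evaluation trace:
tell(0) @ H3 ⇒ log+=0
ask @ H1 ⇒ 4
H0 returns [4]
H1 returns [4]
H2 returns [4]
H3 returns ([4], (0))
H4 returns [([4], (0))]
= [([4], (0))]

Answer: [([4], (0))]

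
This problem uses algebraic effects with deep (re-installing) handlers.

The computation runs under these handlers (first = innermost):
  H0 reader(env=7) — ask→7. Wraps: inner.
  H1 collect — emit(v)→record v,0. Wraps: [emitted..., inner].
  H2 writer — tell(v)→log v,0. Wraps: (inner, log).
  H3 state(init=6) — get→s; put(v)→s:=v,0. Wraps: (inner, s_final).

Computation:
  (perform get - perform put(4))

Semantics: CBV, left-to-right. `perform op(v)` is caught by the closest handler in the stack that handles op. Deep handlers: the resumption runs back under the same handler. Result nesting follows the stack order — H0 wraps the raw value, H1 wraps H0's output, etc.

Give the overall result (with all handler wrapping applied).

Answer: (([6], ()), 4)

Step-by-step:
get @ H3 ⇒ 6
put(4) @ H3 ⇒ s:=4
H0 returns 6
H1 returns [6]
H2 returns ([6], ())
H3 returns (([6], ()), 4)
= (([6], ()), 4)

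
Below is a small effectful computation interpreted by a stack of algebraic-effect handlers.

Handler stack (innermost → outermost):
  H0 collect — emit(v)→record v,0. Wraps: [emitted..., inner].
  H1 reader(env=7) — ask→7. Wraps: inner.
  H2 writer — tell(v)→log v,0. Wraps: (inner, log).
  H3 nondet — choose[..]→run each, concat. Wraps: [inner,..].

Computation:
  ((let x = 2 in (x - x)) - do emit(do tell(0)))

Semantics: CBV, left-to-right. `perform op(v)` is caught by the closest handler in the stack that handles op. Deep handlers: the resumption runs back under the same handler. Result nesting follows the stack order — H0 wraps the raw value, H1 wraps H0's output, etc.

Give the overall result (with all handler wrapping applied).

Step-by-step:
tell(0) @ H2 ⇒ log+=0
emit(0) @ H0 ⇒ out+=0
H0 returns [0, 0]
H1 returns [0, 0]
H2 returns ([0, 0], (0))
H3 returns [([0, 0], (0))]
= [([0, 0], (0))]

Answer: [([0, 0], (0))]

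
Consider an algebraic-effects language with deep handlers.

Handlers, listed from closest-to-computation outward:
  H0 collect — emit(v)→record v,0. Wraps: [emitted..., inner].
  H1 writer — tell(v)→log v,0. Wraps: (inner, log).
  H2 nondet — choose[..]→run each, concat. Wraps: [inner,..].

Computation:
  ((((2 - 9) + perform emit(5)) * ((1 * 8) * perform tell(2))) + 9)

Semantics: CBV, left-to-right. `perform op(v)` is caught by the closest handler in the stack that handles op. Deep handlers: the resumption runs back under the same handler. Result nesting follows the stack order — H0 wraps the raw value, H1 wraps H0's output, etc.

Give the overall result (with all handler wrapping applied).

Answer: [([5, 9], (2))]

Step-by-step:
emit(5) @ H0 ⇒ out+=5
tell(2) @ H1 ⇒ log+=2
H0 returns [5, 9]
H1 returns ([5, 9], (2))
H2 returns [([5, 9], (2))]
= [([5, 9], (2))]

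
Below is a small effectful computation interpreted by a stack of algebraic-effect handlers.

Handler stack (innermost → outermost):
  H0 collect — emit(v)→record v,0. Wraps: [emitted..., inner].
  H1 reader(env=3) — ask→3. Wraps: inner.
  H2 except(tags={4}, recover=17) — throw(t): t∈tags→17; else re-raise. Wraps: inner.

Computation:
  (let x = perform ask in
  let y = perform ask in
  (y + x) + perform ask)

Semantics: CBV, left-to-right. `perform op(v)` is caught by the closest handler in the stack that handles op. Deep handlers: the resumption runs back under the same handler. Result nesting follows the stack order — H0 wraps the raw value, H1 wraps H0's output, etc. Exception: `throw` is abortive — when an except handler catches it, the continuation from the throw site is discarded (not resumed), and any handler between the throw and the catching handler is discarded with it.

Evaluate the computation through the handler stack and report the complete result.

Working:
ask @ H1 ⇒ 3
ask @ H1 ⇒ 3
ask @ H1 ⇒ 3
H0 returns [9]
H1 returns [9]
H2 returns [9]
= [9]

Answer: [9]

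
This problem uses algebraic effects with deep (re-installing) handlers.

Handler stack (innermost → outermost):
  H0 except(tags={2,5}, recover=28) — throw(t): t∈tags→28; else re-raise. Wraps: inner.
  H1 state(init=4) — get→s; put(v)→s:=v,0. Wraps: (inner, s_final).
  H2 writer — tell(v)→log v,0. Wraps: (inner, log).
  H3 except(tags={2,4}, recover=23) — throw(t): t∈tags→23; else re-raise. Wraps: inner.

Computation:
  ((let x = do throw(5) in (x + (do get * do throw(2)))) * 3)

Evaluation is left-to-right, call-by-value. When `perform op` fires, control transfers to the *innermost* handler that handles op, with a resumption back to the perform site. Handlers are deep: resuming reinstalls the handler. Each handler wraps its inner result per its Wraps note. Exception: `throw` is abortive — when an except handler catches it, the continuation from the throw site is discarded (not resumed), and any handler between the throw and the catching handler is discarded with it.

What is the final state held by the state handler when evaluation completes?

Answer: 4

Evaluation trace:
throw(5) @ H0 caught ⇒ 28
H1 returns (28, 4)
H2 returns ((28, 4), ())
H3 returns ((28, 4), ())
= ((28, 4), ())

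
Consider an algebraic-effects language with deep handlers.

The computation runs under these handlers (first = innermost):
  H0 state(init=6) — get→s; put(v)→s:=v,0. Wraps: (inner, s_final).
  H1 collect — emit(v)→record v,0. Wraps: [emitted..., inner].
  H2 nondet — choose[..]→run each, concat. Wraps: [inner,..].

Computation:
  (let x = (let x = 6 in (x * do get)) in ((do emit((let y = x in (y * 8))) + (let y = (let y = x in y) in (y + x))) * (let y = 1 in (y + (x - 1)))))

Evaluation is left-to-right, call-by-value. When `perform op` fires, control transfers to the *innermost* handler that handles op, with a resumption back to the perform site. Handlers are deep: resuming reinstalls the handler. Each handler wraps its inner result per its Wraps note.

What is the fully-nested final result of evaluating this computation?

Working:
get @ H0 ⇒ 6
emit(288) @ H1 ⇒ out+=288
H0 returns (2592, 6)
H1 returns [288, (2592, 6)]
H2 returns [[288, (2592, 6)]]
= [[288, (2592, 6)]]

Answer: [[288, (2592, 6)]]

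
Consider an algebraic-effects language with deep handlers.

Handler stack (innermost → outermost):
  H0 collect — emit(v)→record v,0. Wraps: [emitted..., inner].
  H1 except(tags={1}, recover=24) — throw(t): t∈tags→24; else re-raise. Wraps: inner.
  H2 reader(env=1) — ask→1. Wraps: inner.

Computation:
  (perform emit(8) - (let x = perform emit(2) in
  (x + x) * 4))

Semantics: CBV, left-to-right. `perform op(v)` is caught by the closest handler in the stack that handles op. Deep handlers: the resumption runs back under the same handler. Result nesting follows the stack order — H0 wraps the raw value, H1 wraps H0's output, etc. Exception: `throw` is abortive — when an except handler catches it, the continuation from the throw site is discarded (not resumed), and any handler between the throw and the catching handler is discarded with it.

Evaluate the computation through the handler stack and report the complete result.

Answer: [8, 2, 0]

Step-by-step:
emit(8) @ H0 ⇒ out+=8
emit(2) @ H0 ⇒ out+=2
H0 returns [8, 2, 0]
H1 returns [8, 2, 0]
H2 returns [8, 2, 0]
= [8, 2, 0]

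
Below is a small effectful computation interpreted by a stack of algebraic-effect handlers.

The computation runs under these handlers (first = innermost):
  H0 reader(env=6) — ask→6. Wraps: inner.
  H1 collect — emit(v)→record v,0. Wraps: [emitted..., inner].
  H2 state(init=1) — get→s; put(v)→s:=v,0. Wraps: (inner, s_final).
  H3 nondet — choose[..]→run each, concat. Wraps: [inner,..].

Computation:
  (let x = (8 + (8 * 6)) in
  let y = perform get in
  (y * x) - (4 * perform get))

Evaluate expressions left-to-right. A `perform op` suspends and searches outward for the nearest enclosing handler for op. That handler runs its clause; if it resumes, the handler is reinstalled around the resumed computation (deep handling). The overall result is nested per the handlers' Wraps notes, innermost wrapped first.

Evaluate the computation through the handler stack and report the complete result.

Step-by-step:
get @ H2 ⇒ 1
get @ H2 ⇒ 1
H0 returns 52
H1 returns [52]
H2 returns ([52], 1)
H3 returns [([52], 1)]
= [([52], 1)]

Answer: [([52], 1)]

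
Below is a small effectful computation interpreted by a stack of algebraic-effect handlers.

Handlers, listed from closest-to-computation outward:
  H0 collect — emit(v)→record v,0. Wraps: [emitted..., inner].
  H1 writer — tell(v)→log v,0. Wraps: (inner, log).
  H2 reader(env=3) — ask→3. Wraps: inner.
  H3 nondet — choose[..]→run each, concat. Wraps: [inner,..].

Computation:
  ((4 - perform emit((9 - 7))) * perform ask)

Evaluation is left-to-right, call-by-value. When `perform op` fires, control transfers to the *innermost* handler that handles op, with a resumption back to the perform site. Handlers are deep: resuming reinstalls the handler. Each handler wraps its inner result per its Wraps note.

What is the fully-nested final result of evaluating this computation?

Answer: [([2, 12], ())]

Evaluation trace:
emit(2) @ H0 ⇒ out+=2
ask @ H2 ⇒ 3
H0 returns [2, 12]
H1 returns ([2, 12], ())
H2 returns ([2, 12], ())
H3 returns [([2, 12], ())]
= [([2, 12], ())]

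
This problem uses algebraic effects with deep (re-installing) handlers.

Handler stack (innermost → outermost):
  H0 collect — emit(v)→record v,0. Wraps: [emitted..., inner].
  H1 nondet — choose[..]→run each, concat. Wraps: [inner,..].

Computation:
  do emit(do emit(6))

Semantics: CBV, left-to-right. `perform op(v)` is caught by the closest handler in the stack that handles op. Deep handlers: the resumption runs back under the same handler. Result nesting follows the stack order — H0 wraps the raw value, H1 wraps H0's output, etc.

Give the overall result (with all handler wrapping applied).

Answer: [[6, 0, 0]]

Step-by-step:
emit(6) @ H0 ⇒ out+=6
emit(0) @ H0 ⇒ out+=0
H0 returns [6, 0, 0]
H1 returns [[6, 0, 0]]
= [[6, 0, 0]]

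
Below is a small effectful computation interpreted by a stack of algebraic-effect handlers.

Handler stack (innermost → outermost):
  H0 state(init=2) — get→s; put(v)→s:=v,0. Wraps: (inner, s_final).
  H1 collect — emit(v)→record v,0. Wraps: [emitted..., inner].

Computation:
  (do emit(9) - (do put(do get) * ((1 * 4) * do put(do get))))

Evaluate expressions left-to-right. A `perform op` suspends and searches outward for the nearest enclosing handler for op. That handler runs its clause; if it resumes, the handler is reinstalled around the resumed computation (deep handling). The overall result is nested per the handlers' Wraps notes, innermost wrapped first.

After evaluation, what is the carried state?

Answer: 2

Step-by-step:
emit(9) @ H1 ⇒ out+=9
get @ H0 ⇒ 2
put(2) @ H0 ⇒ s:=2
get @ H0 ⇒ 2
put(2) @ H0 ⇒ s:=2
H0 returns (0, 2)
H1 returns [9, (0, 2)]
= [9, (0, 2)]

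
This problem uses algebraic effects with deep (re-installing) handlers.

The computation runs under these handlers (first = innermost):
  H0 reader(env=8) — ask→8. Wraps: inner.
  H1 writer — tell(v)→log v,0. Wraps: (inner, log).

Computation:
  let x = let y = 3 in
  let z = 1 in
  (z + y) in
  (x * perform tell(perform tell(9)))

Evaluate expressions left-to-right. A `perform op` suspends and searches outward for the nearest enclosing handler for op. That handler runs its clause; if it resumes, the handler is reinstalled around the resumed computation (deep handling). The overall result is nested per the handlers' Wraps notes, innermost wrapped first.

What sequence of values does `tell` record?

Answer: (9, 0)

Working:
tell(9) @ H1 ⇒ log+=9
tell(0) @ H1 ⇒ log+=0
H0 returns 0
H1 returns (0, (9, 0))
= (0, (9, 0))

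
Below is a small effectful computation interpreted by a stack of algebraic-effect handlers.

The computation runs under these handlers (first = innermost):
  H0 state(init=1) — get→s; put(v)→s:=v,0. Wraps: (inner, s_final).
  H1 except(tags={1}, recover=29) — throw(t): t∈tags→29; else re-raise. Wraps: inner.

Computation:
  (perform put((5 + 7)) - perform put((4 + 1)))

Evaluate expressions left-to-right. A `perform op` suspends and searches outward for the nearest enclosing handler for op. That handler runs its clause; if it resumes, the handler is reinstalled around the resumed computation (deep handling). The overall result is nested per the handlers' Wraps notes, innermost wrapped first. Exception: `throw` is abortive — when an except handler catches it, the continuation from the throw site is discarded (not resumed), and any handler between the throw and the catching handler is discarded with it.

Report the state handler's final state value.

Evaluation trace:
put(12) @ H0 ⇒ s:=12
put(5) @ H0 ⇒ s:=5
H0 returns (0, 5)
H1 returns (0, 5)
= (0, 5)

Answer: 5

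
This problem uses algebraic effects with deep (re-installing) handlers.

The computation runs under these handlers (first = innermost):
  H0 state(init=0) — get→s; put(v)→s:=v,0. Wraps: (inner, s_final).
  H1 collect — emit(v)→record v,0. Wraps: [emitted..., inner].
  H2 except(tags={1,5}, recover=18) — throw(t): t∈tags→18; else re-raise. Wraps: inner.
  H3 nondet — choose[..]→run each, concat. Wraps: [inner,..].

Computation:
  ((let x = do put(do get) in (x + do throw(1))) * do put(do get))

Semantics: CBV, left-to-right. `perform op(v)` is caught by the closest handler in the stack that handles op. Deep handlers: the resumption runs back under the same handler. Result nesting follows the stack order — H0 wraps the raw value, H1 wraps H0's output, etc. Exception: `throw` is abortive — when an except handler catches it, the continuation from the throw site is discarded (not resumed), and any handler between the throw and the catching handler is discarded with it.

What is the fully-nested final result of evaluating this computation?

Answer: [18]

Step-by-step:
get @ H0 ⇒ 0
put(0) @ H0 ⇒ s:=0
throw(1) @ H2 caught ⇒ 18
H3 returns [18]
= [18]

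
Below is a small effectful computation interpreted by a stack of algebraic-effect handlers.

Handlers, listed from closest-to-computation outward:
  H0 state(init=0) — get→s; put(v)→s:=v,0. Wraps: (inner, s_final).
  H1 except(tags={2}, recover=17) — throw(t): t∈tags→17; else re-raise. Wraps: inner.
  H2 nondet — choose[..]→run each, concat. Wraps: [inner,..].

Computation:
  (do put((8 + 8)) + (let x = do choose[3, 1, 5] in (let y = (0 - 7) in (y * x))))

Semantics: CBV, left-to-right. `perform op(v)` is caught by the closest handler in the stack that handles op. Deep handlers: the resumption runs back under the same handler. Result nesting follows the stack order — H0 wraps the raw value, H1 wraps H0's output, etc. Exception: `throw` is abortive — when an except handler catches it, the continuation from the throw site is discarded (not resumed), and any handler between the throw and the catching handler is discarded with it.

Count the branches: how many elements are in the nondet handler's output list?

Step-by-step:
put(16) @ H0 ⇒ s:=16
choose[3, 1, 5] @ H2
  branch[0] choose=3:
    H0 returns (-21, 16)
    H1 returns (-21, 16)
    H2 returns [(-21, 16)]
  branch[1] choose=1:
    H0 returns (-7, 16)
    H1 returns (-7, 16)
    H2 returns [(-7, 16)]
  branch[2] choose=5:
    H0 returns (-35, 16)
    H1 returns (-35, 16)
    H2 returns [(-35, 16)]
= [(-21, 16), (-7, 16), (-35, 16)]

Answer: 3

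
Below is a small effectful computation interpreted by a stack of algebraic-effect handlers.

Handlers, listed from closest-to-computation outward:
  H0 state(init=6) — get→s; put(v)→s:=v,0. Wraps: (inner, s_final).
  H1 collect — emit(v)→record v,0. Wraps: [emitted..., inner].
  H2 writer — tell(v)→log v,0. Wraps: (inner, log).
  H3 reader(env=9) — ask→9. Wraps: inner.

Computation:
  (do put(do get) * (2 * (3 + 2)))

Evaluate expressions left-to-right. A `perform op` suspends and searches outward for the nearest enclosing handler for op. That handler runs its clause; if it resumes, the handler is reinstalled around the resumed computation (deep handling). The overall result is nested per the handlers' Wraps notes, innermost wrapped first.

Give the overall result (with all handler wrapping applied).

Step-by-step:
get @ H0 ⇒ 6
put(6) @ H0 ⇒ s:=6
H0 returns (0, 6)
H1 returns [(0, 6)]
H2 returns ([(0, 6)], ())
H3 returns ([(0, 6)], ())
= ([(0, 6)], ())

Answer: ([(0, 6)], ())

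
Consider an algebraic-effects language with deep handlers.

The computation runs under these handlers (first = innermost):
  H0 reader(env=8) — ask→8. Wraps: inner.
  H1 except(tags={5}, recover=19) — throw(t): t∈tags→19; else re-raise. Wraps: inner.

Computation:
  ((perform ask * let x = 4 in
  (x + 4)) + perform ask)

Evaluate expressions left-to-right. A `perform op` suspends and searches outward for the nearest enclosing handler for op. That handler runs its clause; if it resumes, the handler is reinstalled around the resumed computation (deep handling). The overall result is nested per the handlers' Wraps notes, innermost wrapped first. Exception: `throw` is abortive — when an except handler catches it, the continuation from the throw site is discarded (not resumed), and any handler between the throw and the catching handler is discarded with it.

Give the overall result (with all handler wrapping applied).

Answer: 72

Evaluation trace:
ask @ H0 ⇒ 8
ask @ H0 ⇒ 8
H0 returns 72
H1 returns 72
= 72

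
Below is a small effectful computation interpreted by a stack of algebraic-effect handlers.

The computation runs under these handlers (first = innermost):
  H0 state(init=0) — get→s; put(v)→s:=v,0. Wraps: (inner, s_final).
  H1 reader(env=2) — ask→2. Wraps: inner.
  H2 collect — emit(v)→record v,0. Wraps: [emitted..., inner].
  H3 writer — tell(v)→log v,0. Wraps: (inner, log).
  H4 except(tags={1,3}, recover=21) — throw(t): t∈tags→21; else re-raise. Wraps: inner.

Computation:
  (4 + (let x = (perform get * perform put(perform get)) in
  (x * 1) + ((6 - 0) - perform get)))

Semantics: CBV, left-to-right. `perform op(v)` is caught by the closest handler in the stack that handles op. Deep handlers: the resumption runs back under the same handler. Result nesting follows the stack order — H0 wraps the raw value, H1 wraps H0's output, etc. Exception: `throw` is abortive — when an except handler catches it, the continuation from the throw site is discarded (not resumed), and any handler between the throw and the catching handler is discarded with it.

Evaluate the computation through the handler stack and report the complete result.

Answer: ([(10, 0)], ())

Working:
get @ H0 ⇒ 0
get @ H0 ⇒ 0
put(0) @ H0 ⇒ s:=0
get @ H0 ⇒ 0
H0 returns (10, 0)
H1 returns (10, 0)
H2 returns [(10, 0)]
H3 returns ([(10, 0)], ())
H4 returns ([(10, 0)], ())
= ([(10, 0)], ())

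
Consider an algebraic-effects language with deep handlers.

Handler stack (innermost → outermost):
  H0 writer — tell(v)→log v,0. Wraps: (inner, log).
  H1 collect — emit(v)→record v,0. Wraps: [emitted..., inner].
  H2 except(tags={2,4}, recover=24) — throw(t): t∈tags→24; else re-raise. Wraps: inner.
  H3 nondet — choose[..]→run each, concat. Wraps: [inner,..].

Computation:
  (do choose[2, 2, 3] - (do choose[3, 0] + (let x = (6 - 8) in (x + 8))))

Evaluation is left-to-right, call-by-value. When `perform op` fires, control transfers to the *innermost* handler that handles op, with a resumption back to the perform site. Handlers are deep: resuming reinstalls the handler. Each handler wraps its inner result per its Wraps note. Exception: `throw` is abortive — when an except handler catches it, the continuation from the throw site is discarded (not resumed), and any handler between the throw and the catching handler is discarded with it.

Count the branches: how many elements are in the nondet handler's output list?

Answer: 6

Working:
choose[2, 2, 3] @ H3
  branch[0] choose=2:
    choose[3, 0] @ H3
      branch[0] choose=3:
        H0 returns (-7, ())
        H1 returns [(-7, ())]
        H2 returns [(-7, ())]
        H3 returns [[(-7, ())]]
      branch[1] choose=0:
        H0 returns (-4, ())
        H1 returns [(-4, ())]
        H2 returns [(-4, ())]
        H3 returns [[(-4, ())]]
  branch[1] choose=2:
    choose[3, 0] @ H3
      branch[0] choose=3:
        H0 returns (-7, ())
        H1 returns [(-7, ())]
        H2 returns [(-7, ())]
        H3 returns [[(-7, ())]]
      branch[1] choose=0:
        H0 returns (-4, ())
        H1 returns [(-4, ())]
        H2 returns [(-4, ())]
        H3 returns [[(-4, ())]]
  branch[2] choose=3:
    choose[3, 0] @ H3
      branch[0] choose=3:
        H0 returns (-6, ())
        H1 returns [(-6, ())]
        H2 returns [(-6, ())]
        H3 returns [[(-6, ())]]
      branch[1] choose=0:
        H0 returns (-3, ())
        H1 returns [(-3, ())]
        H2 returns [(-3, ())]
        H3 returns [[(-3, ())]]
= [[(-7, ())], [(-4, ())], [(-7, ())], [(-4, ())], [(-6, ())], [(-3, ())]]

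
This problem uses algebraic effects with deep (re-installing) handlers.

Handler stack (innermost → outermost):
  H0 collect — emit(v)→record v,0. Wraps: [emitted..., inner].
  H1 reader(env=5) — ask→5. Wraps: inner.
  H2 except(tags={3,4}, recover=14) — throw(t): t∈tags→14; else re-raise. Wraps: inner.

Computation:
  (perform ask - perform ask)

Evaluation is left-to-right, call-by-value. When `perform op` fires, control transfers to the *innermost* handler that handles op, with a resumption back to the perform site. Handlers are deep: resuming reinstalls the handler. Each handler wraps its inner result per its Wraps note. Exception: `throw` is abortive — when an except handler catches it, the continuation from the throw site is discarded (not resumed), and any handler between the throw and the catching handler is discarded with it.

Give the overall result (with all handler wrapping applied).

Answer: [0]

Working:
ask @ H1 ⇒ 5
ask @ H1 ⇒ 5
H0 returns [0]
H1 returns [0]
H2 returns [0]
= [0]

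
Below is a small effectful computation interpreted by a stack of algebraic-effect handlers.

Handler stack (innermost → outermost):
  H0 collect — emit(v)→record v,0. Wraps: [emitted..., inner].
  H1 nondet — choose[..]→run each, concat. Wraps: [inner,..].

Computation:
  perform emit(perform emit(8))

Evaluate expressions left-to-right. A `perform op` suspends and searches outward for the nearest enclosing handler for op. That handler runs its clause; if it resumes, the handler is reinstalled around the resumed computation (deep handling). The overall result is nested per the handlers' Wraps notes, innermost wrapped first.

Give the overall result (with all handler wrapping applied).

Answer: [[8, 0, 0]]

Evaluation trace:
emit(8) @ H0 ⇒ out+=8
emit(0) @ H0 ⇒ out+=0
H0 returns [8, 0, 0]
H1 returns [[8, 0, 0]]
= [[8, 0, 0]]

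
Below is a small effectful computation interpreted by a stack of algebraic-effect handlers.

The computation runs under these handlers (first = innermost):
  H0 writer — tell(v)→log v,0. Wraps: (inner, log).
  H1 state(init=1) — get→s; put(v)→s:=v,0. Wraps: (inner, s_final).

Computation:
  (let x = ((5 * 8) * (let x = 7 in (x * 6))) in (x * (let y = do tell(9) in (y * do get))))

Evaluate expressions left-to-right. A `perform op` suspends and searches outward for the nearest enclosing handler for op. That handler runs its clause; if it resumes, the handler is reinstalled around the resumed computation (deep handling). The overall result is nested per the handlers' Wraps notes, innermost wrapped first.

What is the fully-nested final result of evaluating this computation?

Answer: ((0, (9)), 1)

Step-by-step:
tell(9) @ H0 ⇒ log+=9
get @ H1 ⇒ 1
H0 returns (0, (9))
H1 returns ((0, (9)), 1)
= ((0, (9)), 1)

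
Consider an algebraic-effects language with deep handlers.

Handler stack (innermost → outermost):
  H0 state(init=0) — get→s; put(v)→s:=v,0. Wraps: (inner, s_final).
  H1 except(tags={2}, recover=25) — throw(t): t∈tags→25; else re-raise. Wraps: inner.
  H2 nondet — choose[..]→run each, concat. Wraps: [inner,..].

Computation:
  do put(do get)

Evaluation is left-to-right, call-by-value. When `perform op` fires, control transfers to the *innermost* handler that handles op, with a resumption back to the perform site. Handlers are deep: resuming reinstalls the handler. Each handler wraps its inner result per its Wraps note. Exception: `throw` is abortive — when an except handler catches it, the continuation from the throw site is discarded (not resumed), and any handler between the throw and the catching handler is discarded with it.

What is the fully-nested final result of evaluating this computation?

Working:
get @ H0 ⇒ 0
put(0) @ H0 ⇒ s:=0
H0 returns (0, 0)
H1 returns (0, 0)
H2 returns [(0, 0)]
= [(0, 0)]

Answer: [(0, 0)]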